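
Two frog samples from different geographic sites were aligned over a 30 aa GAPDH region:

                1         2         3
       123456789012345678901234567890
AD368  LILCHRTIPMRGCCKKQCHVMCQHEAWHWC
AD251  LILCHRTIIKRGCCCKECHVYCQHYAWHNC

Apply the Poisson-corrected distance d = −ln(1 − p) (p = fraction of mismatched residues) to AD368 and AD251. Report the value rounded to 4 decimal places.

The sequences differ at positions 9 (P/I), 10 (M/K), 15 (K/C), 17 (Q/E), 21 (M/Y), 25 (E/Y), 29 (W/N).
p = 7/30 = 0.233333.
d = −ln(1 − 0.233333) = −ln(0.766667) = 0.2657.

0.2657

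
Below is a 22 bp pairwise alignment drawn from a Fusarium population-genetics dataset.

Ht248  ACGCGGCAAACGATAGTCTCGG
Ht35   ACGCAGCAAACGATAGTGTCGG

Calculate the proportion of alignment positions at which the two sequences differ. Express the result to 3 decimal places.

0.091

Mismatches occur at site 5 (G↔A), site 18 (C↔G).
There are 2 differences over 22 sites, so p = 2/22 = 0.091.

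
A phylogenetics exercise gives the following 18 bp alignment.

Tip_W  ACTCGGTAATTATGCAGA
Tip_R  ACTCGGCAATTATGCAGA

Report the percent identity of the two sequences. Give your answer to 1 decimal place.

94.4%

The sequences differ at position 7 (T/C).
17 of the 18 sites match, so the percent identity is 17/18 × 100 = 94.4%.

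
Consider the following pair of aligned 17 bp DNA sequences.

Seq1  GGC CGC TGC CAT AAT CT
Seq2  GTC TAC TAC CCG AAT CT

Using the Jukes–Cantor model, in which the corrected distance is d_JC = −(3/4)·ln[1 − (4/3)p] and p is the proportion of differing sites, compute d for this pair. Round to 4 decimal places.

0.4770

The sequences differ at positions 2 (G/T), 4 (C/T), 5 (G/A), 8 (G/A), 11 (A/C), 12 (T/G).
p = 6/17 = 0.352941.
d = −0.75 · ln(1 − (4/3)·0.352941) = −0.75 · ln(0.529412) = −0.75 · (-0.635988) = 0.4770.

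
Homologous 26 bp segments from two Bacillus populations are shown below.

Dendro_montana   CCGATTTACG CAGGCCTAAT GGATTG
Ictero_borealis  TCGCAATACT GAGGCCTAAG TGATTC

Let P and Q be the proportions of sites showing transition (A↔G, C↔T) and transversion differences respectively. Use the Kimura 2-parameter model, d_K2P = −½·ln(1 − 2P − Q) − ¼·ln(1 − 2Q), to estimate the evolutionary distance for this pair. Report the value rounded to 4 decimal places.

Differing sites — 1:C/T (Ti); 4:A/C (Tv); 5:T/A (Tv); 6:T/A (Tv); 10:G/T (Tv); 11:C/G (Tv); 20:T/G (Tv); 21:G/T (Tv); 26:G/C (Tv).
Of the 9 differences, 1 transition and 8 transversions over 26 sites: P = 1/26 = 0.038462, Q = 8/26 = 0.307692.
d = −0.5·ln(0.615384) − 0.25·ln(0.384616) = −0.5·(-0.485509) − 0.25·(-0.955510) = 0.4816.

0.4816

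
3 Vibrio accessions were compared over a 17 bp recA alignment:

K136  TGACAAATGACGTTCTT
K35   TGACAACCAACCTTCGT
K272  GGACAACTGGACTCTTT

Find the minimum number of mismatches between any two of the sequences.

Pairwise Hamming distances:
  K136 vs K35: 5
  K136 vs K272: 7
  K35 vs K272: 8
The smallest is 5, between K136 and K35.

5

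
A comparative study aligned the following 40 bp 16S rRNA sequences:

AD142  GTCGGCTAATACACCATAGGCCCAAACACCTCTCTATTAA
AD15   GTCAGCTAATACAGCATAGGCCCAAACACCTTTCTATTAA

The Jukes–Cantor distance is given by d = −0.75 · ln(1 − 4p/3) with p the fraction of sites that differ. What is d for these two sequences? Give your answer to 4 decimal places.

Mismatches occur at site 4 (G→A), site 14 (C→G), site 32 (C→T).
p = 3/40 = 0.075000.
d = −0.75 · ln(1 − (4/3)·0.075000) = −0.75 · ln(0.900000) = −0.75 · (-0.105361) = 0.0790.

0.0790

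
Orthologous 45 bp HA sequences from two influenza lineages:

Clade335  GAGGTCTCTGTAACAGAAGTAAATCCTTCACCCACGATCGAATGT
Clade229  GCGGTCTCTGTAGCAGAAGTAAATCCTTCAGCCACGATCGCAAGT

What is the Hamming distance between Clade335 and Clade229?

5

Mismatches occur at site 2 (A↔C), site 13 (A↔G), site 31 (C↔G), site 41 (A↔C), site 43 (T↔A).
That gives 5 mismatches out of 45 aligned sites, so the Hamming distance is 5.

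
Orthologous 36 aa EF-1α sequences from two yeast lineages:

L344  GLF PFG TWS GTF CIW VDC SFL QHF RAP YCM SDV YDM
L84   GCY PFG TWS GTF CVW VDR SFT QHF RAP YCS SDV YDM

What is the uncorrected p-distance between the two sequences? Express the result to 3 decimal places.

0.167

Mismatches occur at site 2 (L/C), site 3 (F/Y), site 14 (I/V), site 18 (C/R), site 21 (L/T), site 30 (M/S).
There are 6 differences over 36 sites, so p = 6/36 = 0.167.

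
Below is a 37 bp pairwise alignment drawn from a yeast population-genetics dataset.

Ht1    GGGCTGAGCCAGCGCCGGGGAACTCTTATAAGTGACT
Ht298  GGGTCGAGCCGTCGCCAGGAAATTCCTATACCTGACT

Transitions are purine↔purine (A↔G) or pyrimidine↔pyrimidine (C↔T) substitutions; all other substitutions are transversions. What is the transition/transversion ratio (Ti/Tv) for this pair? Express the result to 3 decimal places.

2.333

Mismatches occur at site 4 (C/T, transition), site 5 (T/C, transition), site 11 (A/G, transition), site 12 (G/T, transversion), site 17 (G/A, transition), site 20 (G/A, transition), site 23 (C/T, transition), site 26 (T/C, transition), site 31 (A/C, transversion), site 32 (G/C, transversion).
Of the 10 differences, 7 transitions and 3 transversions, so Ti/Tv = 7/3 = 2.333.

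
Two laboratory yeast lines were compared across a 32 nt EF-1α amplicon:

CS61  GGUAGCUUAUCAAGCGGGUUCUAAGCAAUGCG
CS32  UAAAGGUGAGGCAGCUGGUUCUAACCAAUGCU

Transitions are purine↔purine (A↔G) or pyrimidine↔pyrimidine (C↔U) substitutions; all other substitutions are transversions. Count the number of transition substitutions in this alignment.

Differing sites — 1:G/U (Tv); 2:G/A (Ti); 3:U/A (Tv); 6:C/G (Tv); 8:U/G (Tv); 10:U/G (Tv); 11:C/G (Tv); 12:A/C (Tv); 16:G/U (Tv); 25:G/C (Tv); 32:G/U (Tv).
Of the 11 differences, 1 transition and 10 transversions, so the answer is 1.

1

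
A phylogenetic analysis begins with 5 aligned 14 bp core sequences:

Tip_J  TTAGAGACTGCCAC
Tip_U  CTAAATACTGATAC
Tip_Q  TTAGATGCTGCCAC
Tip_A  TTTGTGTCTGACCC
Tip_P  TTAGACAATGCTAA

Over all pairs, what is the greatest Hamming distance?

Pairwise Hamming distances:
  Tip_J vs Tip_U: 5
  Tip_J vs Tip_Q: 2
  Tip_J vs Tip_A: 5
  Tip_J vs Tip_P: 4
  Tip_U vs Tip_Q: 5
  Tip_U vs Tip_A: 8
  Tip_U vs Tip_P: 6
  Tip_Q vs Tip_A: 6
  Tip_Q vs Tip_P: 5
  Tip_A vs Tip_P: 9
The largest is 9, between Tip_A and Tip_P.

9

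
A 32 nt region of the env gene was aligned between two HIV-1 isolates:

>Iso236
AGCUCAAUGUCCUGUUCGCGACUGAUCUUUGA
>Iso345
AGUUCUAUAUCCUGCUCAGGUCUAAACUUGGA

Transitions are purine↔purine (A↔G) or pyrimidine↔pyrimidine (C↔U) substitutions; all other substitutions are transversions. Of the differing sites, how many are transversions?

Mismatches occur at site 3 (C→U, transition), site 6 (A→U, transversion), site 9 (G→A, transition), site 15 (U→C, transition), site 18 (G→A, transition), site 19 (C→G, transversion), site 21 (A→U, transversion), site 24 (G→A, transition), site 26 (U→A, transversion), site 30 (U→G, transversion).
Of the 10 differences, 5 transitions and 5 transversions, so the answer is 5.

5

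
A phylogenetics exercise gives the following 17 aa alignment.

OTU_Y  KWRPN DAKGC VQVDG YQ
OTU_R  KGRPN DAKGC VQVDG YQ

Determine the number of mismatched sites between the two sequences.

1

Differing sites — 2:W/G.
That gives 1 mismatch out of 17 aligned sites, so the Hamming distance is 1.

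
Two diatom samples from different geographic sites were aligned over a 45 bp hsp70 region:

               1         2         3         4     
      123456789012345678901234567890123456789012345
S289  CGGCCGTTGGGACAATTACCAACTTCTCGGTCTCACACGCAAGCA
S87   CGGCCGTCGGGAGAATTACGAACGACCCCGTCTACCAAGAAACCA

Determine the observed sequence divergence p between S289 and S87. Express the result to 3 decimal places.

0.267

The sequences differ at positions 8 (T/C), 13 (C/G), 20 (C/G), 24 (T/G), 25 (T/A), 27 (T/C), 29 (G/C), 34 (C/A), 35 (A/C), 38 (C/A), 40 (C/A), 43 (G/C).
There are 12 differences over 45 sites, so p = 12/45 = 0.267.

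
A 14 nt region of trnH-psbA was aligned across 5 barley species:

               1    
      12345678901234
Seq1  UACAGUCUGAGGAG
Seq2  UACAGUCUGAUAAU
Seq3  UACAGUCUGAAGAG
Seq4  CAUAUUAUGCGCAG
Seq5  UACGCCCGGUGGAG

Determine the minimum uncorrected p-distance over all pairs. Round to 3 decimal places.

0.071

Pairwise Hamming distances:
  Seq1 vs Seq2: 3
  Seq1 vs Seq3: 1
  Seq1 vs Seq4: 6
  Seq1 vs Seq5: 5
  Seq2 vs Seq3: 3
  Seq2 vs Seq4: 8
  Seq2 vs Seq5: 8
  Seq3 vs Seq4: 7
  Seq3 vs Seq5: 6
  Seq4 vs Seq5: 9
The smallest is 1 mismatch, between Seq1 and Seq3; p = 1/14 = 0.071.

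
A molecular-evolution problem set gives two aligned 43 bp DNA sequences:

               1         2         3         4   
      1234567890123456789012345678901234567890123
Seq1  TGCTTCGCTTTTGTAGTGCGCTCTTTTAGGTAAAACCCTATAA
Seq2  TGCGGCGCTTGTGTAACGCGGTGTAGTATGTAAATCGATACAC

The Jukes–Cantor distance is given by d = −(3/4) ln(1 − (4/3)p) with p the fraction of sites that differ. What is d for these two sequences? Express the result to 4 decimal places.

0.4693

The sequences differ at positions 4 (T/G), 5 (T/G), 11 (T/G), 16 (G/A), 17 (T/C), 21 (C/G), 23 (C/G), 25 (T/A), 26 (T/G), 29 (G/T), 35 (A/T), 37 (C/G), 38 (C/A), 41 (T/C), 43 (A/C).
p = 15/43 = 0.348837.
d = −0.75 · ln(1 − (4/3)·0.348837) = −0.75 · ln(0.534884) = −0.75 · (-0.625705) = 0.4693.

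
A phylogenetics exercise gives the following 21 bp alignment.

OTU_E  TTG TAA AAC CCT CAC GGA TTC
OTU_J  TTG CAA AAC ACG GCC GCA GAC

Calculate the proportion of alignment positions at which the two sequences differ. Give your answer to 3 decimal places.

0.381

Mismatches occur at site 4 (T/C), site 10 (C/A), site 12 (T/G), site 13 (C/G), site 14 (A/C), site 17 (G/C), site 19 (T/G), site 20 (T/A).
There are 8 differences over 21 sites, so p = 8/21 = 0.381.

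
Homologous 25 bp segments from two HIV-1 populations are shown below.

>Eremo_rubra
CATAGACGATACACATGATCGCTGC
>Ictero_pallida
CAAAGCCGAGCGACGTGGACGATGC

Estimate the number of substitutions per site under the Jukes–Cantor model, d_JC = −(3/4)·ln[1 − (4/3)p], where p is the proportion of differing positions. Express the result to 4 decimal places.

0.4904

Differing sites — 3:T/A; 6:A/C; 10:T/G; 11:A/C; 12:C/G; 15:A/G; 18:A/G; 19:T/A; 22:C/A.
p = 9/25 = 0.360000.
d = −0.75 · ln(1 − (4/3)·0.360000) = −0.75 · ln(0.520000) = −0.75 · (-0.653926) = 0.4904.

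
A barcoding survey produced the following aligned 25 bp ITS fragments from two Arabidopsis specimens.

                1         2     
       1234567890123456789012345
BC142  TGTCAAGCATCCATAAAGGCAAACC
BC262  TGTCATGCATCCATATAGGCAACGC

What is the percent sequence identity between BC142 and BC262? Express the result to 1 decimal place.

84.0%

The sequences differ at positions 6 (A/T), 16 (A/T), 23 (A/C), 24 (C/G).
21 of the 25 sites match, so the percent identity is 21/25 × 100 = 84.0%.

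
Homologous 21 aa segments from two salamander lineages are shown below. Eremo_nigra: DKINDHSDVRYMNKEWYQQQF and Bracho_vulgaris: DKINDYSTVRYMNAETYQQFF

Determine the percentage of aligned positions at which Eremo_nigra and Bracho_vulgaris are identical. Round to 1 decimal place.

76.2%

Differing sites — 6:H/Y; 8:D/T; 14:K/A; 16:W/T; 20:Q/F.
16 of the 21 sites match, so the percent identity is 16/21 × 100 = 76.2%.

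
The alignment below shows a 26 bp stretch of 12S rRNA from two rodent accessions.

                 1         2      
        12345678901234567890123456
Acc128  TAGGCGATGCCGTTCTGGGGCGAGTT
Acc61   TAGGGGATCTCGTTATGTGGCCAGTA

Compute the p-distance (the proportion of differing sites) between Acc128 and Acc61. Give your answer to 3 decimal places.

0.269

Differing sites — 5:C/G; 9:G/C; 10:C/T; 15:C/A; 18:G/T; 22:G/C; 26:T/A.
There are 7 differences over 26 sites, so p = 7/26 = 0.269.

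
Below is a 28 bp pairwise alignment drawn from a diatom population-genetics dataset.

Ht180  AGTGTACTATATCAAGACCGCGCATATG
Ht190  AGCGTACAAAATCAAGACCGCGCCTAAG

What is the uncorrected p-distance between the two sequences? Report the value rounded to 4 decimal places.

0.1786

The sequences differ at positions 3 (T/C), 8 (T/A), 10 (T/A), 24 (A/C), 27 (T/A).
There are 5 differences over 28 sites, so p = 5/28 = 0.1786.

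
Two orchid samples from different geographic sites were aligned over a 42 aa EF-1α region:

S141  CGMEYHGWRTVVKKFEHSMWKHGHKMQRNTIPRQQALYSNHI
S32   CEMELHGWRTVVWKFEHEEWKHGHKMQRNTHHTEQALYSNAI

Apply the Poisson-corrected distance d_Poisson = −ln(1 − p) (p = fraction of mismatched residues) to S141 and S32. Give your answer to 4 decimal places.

Mismatches occur at site 2 (G↔E), site 5 (Y↔L), site 13 (K↔W), site 18 (S↔E), site 19 (M↔E), site 31 (I↔H), site 32 (P↔H), site 33 (R↔T), site 34 (Q↔E), site 41 (H↔A).
p = 10/42 = 0.238095.
d = −ln(1 − 0.238095) = −ln(0.761905) = 0.2719.

0.2719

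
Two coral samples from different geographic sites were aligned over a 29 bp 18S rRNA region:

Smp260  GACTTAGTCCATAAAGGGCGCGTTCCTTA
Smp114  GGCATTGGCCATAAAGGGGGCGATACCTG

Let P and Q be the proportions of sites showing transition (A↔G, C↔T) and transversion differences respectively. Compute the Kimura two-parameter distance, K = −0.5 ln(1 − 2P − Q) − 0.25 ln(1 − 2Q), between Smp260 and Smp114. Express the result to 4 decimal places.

0.4006

The sequences differ at positions 2 (A/G, transition), 4 (T/A, transversion), 6 (A/T, transversion), 8 (T/G, transversion), 19 (C/G, transversion), 23 (T/A, transversion), 25 (C/A, transversion), 27 (T/C, transition), 29 (A/G, transition).
Of the 9 differences, 3 transitions and 6 transversions over 29 sites: P = 3/29 = 0.103448, Q = 6/29 = 0.206897.
d = −0.5·ln(0.586207) − 0.25·ln(0.586206) = −0.5·(-0.534082) − 0.25·(-0.534084) = 0.4006.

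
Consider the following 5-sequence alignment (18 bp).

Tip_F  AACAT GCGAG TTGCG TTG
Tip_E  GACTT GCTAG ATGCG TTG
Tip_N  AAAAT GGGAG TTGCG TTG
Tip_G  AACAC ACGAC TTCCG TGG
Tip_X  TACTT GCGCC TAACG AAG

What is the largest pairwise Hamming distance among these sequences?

Pairwise Hamming distances:
  Tip_F vs Tip_E: 4
  Tip_F vs Tip_N: 2
  Tip_F vs Tip_G: 5
  Tip_F vs Tip_X: 8
  Tip_E vs Tip_N: 6
  Tip_E vs Tip_G: 9
  Tip_E vs Tip_X: 9
  Tip_N vs Tip_G: 7
  Tip_N vs Tip_X: 10
  Tip_G vs Tip_X: 9
The largest is 10, between Tip_N and Tip_X.

10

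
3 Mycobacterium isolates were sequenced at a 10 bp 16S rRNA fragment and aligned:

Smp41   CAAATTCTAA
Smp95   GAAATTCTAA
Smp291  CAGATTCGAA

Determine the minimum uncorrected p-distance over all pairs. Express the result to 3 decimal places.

0.100

Pairwise Hamming distances:
  Smp41 vs Smp95: 1
  Smp41 vs Smp291: 2
  Smp95 vs Smp291: 3
The smallest is 1 mismatch, between Smp41 and Smp95; p = 1/10 = 0.100.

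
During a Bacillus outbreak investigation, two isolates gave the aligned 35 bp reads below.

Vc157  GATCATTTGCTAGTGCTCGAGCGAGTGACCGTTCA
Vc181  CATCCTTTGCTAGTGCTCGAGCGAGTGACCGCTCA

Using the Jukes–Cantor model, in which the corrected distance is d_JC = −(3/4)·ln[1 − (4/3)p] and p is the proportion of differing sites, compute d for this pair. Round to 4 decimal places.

The sequences differ at positions 1 (G/C), 5 (A/C), 32 (T/C).
p = 3/35 = 0.085714.
d = −0.75 · ln(1 − (4/3)·0.085714) = −0.75 · ln(0.885715) = −0.75 · (-0.121360) = 0.0910.

0.0910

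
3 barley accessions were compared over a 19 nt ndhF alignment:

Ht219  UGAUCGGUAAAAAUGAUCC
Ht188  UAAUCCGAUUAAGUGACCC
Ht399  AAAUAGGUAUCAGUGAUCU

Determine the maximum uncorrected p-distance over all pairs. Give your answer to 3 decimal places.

0.421

Pairwise Hamming distances:
  Ht219 vs Ht188: 7
  Ht219 vs Ht399: 7
  Ht188 vs Ht399: 8
The largest is 8 mismatches, between Ht188 and Ht399; p = 8/19 = 0.421.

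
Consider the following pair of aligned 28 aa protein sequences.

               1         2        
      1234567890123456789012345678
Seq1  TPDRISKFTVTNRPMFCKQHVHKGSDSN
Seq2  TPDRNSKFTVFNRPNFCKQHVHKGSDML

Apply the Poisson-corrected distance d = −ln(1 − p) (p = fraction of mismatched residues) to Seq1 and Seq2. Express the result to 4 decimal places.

Differing sites — 5:I/N; 11:T/F; 15:M/N; 27:S/M; 28:N/L.
p = 5/28 = 0.178571.
d = −ln(1 − 0.178571) = −ln(0.821429) = 0.1967.

0.1967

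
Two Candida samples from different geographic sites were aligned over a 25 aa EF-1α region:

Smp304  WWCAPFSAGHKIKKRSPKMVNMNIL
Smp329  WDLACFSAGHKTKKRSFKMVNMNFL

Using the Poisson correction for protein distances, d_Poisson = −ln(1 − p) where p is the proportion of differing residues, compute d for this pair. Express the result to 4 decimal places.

Mismatches occur at site 2 (W↔D), site 3 (C↔L), site 5 (P↔C), site 12 (I↔T), site 17 (P↔F), site 24 (I↔F).
p = 6/25 = 0.240000.
d = −ln(1 − 0.240000) = −ln(0.760000) = 0.2744.

0.2744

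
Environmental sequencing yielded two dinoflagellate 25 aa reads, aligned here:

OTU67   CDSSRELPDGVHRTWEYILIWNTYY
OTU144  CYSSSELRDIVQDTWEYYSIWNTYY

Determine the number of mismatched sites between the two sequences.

8

Differing sites — 2:D/Y; 5:R/S; 8:P/R; 10:G/I; 12:H/Q; 13:R/D; 18:I/Y; 19:L/S.
That gives 8 mismatches out of 25 aligned sites, so the Hamming distance is 8.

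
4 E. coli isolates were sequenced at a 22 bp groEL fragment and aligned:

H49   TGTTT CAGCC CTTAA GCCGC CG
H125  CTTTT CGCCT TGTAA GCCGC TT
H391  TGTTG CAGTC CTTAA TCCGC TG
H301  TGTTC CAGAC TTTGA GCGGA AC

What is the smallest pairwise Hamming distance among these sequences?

4

Pairwise Hamming distances:
  H49 vs H125: 9
  H49 vs H391: 4
  H49 vs H301: 8
  H125 vs H391: 11
  H125 vs H301: 13
  H391 vs H301: 9
The smallest is 4, between H49 and H391.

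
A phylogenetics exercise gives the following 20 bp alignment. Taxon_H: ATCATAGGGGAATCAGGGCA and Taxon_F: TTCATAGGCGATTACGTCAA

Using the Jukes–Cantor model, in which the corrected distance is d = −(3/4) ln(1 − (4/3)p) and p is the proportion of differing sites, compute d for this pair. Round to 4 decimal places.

The sequences differ at positions 1 (A/T), 9 (G/C), 12 (A/T), 14 (C/A), 15 (A/C), 17 (G/T), 18 (G/C), 19 (C/A).
p = 8/20 = 0.400000.
d = −0.75 · ln(1 − (4/3)·0.400000) = −0.75 · ln(0.466667) = −0.75 · (-0.762139) = 0.5716.

0.5716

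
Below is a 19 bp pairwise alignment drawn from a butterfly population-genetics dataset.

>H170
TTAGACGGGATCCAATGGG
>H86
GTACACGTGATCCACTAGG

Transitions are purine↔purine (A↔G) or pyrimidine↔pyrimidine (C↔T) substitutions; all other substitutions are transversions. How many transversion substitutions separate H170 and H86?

Mismatches occur at site 1 (T/G, transversion), site 4 (G/C, transversion), site 8 (G/T, transversion), site 15 (A/C, transversion), site 17 (G/A, transition).
Of the 5 differences, 1 transition and 4 transversions, so the answer is 4.

4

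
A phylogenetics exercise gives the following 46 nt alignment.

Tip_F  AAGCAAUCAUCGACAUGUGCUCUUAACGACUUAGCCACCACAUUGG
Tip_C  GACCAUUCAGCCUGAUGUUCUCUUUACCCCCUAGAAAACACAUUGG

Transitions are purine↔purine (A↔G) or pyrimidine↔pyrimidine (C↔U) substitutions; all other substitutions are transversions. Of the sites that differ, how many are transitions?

2

The sequences differ at positions 1 (A/G, transition), 3 (G/C, transversion), 6 (A/U, transversion), 10 (U/G, transversion), 12 (G/C, transversion), 13 (A/U, transversion), 14 (C/G, transversion), 19 (G/U, transversion), 25 (A/U, transversion), 28 (G/C, transversion), 29 (A/C, transversion), 31 (U/C, transition), 35 (C/A, transversion), 36 (C/A, transversion), 38 (C/A, transversion).
Of the 15 differences, 2 transitions and 13 transversions, so the answer is 2.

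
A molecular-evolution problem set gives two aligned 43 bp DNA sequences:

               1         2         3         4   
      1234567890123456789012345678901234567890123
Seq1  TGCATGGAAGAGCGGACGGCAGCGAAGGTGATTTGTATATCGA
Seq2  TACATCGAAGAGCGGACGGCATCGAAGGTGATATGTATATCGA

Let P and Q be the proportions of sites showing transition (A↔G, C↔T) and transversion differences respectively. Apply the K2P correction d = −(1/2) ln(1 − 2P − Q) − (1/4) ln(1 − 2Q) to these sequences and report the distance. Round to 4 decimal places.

The sequences differ at positions 2 (G/A, transition), 6 (G/C, transversion), 22 (G/T, transversion), 33 (T/A, transversion).
Of the 4 differences, 1 transition and 3 transversions over 43 sites: P = 1/43 = 0.023256, Q = 3/43 = 0.069767.
d = −0.5·ln(0.883721) − 0.25·ln(0.860466) = −0.5·(-0.123614) − 0.25·(-0.150281) = 0.0994.

0.0994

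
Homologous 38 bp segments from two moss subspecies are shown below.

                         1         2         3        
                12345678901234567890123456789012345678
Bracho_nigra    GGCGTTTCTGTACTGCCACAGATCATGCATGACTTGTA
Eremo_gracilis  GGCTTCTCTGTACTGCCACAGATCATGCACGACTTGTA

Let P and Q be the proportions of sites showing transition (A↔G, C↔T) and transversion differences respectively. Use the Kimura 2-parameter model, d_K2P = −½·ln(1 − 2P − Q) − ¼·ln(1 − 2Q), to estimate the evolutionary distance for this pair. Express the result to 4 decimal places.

0.0841

Mismatches occur at site 4 (G→T, transversion), site 6 (T→C, transition), site 30 (T→C, transition).
Of the 3 differences, 2 transitions and 1 transversion over 38 sites: P = 2/38 = 0.052632, Q = 1/38 = 0.026316.
d = −0.5·ln(0.868420) − 0.25·ln(0.947368) = −0.5·(-0.141080) − 0.25·(-0.054068) = 0.0841.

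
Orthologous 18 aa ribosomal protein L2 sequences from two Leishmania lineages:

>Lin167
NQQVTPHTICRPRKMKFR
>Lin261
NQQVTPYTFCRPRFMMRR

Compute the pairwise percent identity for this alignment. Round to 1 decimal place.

72.2%

Mismatches occur at site 7 (H↔Y), site 9 (I↔F), site 14 (K↔F), site 16 (K↔M), site 17 (F↔R).
13 of the 18 sites match, so the percent identity is 13/18 × 100 = 72.2%.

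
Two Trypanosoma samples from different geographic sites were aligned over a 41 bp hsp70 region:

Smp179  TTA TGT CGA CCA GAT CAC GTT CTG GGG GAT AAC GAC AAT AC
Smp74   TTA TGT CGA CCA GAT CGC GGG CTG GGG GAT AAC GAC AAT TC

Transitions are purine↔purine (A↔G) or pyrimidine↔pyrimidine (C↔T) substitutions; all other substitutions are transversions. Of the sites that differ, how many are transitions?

1

Differing sites — 17:A/G (Ti); 20:T/G (Tv); 21:T/G (Tv); 40:A/T (Tv).
Of the 4 differences, 1 transition and 3 transversions, so the answer is 1.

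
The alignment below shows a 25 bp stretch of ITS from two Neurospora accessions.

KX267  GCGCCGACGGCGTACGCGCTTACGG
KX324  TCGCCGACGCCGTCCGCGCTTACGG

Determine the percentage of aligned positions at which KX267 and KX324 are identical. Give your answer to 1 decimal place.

88.0%

Mismatches occur at site 1 (G→T), site 10 (G→C), site 14 (A→C).
22 of the 25 sites match, so the percent identity is 22/25 × 100 = 88.0%.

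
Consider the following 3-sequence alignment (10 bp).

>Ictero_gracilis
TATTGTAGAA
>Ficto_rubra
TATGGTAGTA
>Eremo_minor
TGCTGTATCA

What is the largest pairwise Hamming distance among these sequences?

5

Pairwise Hamming distances:
  Ictero_gracilis vs Ficto_rubra: 2
  Ictero_gracilis vs Eremo_minor: 4
  Ficto_rubra vs Eremo_minor: 5
The largest is 5, between Ficto_rubra and Eremo_minor.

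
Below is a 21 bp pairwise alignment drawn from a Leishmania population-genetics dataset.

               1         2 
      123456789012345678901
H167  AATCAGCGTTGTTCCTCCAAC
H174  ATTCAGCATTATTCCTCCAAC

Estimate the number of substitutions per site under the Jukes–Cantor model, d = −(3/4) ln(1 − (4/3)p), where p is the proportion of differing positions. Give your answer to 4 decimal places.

0.1585

Differing sites — 2:A/T; 8:G/A; 11:G/A.
p = 3/21 = 0.142857.
d = −0.75 · ln(1 − (4/3)·0.142857) = −0.75 · ln(0.809524) = −0.75 · (-0.211309) = 0.1585.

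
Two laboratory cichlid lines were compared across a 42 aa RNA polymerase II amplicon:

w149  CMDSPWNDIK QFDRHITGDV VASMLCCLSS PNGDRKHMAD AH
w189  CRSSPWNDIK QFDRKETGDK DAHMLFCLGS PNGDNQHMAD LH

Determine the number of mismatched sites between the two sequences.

12

Mismatches occur at site 2 (M→R), site 3 (D→S), site 15 (H→K), site 16 (I→E), site 20 (V→K), site 21 (V→D), site 23 (S→H), site 26 (C→F), site 29 (S→G), site 35 (R→N), site 36 (K→Q), site 41 (A→L).
That gives 12 mismatches out of 42 aligned sites, so the Hamming distance is 12.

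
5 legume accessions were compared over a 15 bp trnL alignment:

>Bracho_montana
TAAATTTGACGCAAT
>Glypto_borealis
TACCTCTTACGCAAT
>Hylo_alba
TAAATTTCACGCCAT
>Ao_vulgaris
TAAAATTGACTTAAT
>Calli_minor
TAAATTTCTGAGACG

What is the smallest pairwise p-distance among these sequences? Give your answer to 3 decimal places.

Pairwise Hamming distances:
  Bracho_montana vs Glypto_borealis: 4
  Bracho_montana vs Hylo_alba: 2
  Bracho_montana vs Ao_vulgaris: 3
  Bracho_montana vs Calli_minor: 7
  Glypto_borealis vs Hylo_alba: 5
  Glypto_borealis vs Ao_vulgaris: 7
  Glypto_borealis vs Calli_minor: 10
  Hylo_alba vs Ao_vulgaris: 5
  Hylo_alba vs Calli_minor: 7
  Ao_vulgaris vs Calli_minor: 8
The smallest is 2 mismatches, between Bracho_montana and Hylo_alba; p = 2/15 = 0.133.

0.133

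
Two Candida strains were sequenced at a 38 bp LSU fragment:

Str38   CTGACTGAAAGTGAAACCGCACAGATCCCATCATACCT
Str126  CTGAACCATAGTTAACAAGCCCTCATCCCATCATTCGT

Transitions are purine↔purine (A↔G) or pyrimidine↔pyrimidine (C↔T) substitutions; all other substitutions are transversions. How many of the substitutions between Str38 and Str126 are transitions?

1

Differing sites — 5:C/A (Tv); 6:T/C (Ti); 7:G/C (Tv); 9:A/T (Tv); 13:G/T (Tv); 16:A/C (Tv); 17:C/A (Tv); 18:C/A (Tv); 21:A/C (Tv); 23:A/T (Tv); 24:G/C (Tv); 35:A/T (Tv); 37:C/G (Tv).
Of the 13 differences, 1 transition and 12 transversions, so the answer is 1.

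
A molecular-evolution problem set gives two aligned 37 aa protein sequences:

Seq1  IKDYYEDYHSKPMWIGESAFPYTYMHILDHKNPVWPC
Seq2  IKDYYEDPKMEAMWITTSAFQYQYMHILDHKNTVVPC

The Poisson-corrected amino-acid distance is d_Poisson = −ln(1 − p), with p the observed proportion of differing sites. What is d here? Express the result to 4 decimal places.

The sequences differ at positions 8 (Y/P), 9 (H/K), 10 (S/M), 11 (K/E), 12 (P/A), 16 (G/T), 17 (E/T), 21 (P/Q), 23 (T/Q), 33 (P/T), 35 (W/V).
p = 11/37 = 0.297297.
d = −ln(1 − 0.297297) = −ln(0.702703) = 0.3528.

0.3528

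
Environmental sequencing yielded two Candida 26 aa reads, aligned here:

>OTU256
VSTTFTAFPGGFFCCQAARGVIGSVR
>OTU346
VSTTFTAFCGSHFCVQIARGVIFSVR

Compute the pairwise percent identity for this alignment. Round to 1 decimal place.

76.9%

Differing sites — 9:P/C; 11:G/S; 12:F/H; 15:C/V; 17:A/I; 23:G/F.
20 of the 26 sites match, so the percent identity is 20/26 × 100 = 76.9%.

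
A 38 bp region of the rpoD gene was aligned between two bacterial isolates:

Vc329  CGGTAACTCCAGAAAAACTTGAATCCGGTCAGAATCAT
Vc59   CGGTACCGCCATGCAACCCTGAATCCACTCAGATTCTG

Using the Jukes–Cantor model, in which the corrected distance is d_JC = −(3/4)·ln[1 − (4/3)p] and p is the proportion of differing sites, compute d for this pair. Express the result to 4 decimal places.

Mismatches occur at site 6 (A/C), site 8 (T/G), site 12 (G/T), site 13 (A/G), site 14 (A/C), site 17 (A/C), site 19 (T/C), site 27 (G/A), site 28 (G/C), site 34 (A/T), site 37 (A/T), site 38 (T/G).
p = 12/38 = 0.315789.
d = −0.75 · ln(1 − (4/3)·0.315789) = −0.75 · ln(0.578948) = −0.75 · (-0.546543) = 0.4099.

0.4099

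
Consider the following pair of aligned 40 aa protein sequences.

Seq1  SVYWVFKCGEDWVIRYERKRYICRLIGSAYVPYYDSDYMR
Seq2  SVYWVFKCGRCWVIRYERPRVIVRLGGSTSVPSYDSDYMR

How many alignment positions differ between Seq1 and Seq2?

9

Mismatches occur at site 10 (E→R), site 11 (D→C), site 19 (K→P), site 21 (Y→V), site 23 (C→V), site 26 (I→G), site 29 (A→T), site 30 (Y→S), site 33 (Y→S).
That gives 9 mismatches out of 40 aligned sites, so the Hamming distance is 9.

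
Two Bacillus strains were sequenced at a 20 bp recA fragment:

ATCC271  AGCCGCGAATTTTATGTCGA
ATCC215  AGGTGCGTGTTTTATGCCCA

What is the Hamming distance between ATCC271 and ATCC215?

Mismatches occur at site 3 (C/G), site 4 (C/T), site 8 (A/T), site 9 (A/G), site 17 (T/C), site 19 (G/C).
That gives 6 mismatches out of 20 aligned sites, so the Hamming distance is 6.

6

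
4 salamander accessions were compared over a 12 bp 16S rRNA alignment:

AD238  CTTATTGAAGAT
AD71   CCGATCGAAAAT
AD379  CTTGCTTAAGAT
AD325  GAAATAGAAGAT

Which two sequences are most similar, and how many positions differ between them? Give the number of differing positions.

Pairwise Hamming distances:
  AD238 vs AD71: 4
  AD238 vs AD379: 3
  AD238 vs AD325: 4
  AD71 vs AD379: 7
  AD71 vs AD325: 5
  AD379 vs AD325: 7
The smallest is 3, between AD238 and AD379.

3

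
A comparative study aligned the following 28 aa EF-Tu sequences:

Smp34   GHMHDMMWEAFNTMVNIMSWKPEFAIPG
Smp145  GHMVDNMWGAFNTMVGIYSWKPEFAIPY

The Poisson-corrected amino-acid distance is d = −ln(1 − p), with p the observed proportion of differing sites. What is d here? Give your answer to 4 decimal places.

0.2412

Mismatches occur at site 4 (H/V), site 6 (M/N), site 9 (E/G), site 16 (N/G), site 18 (M/Y), site 28 (G/Y).
p = 6/28 = 0.214286.
d = −ln(1 − 0.214286) = −ln(0.785714) = 0.2412.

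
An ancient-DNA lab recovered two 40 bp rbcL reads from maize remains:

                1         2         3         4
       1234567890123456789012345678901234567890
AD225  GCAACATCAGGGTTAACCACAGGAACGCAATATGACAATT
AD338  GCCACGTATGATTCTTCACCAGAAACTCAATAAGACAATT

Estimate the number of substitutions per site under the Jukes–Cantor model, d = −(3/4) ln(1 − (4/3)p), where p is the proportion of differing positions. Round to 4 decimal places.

Mismatches occur at site 3 (A↔C), site 6 (A↔G), site 8 (C↔A), site 9 (A↔T), site 11 (G↔A), site 12 (G↔T), site 14 (T↔C), site 15 (A↔T), site 16 (A↔T), site 18 (C↔A), site 19 (A↔C), site 23 (G↔A), site 27 (G↔T), site 33 (T↔A).
p = 14/40 = 0.350000.
d = −0.75 · ln(1 − (4/3)·0.350000) = −0.75 · ln(0.533333) = −0.75 · (-0.628609) = 0.4715.

0.4715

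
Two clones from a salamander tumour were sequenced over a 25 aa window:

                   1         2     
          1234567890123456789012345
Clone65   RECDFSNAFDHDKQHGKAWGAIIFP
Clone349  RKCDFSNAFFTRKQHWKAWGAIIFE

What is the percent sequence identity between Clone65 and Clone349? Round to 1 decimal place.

76.0%

The sequences differ at positions 2 (E/K), 10 (D/F), 11 (H/T), 12 (D/R), 16 (G/W), 25 (P/E).
19 of the 25 sites match, so the percent identity is 19/25 × 100 = 76.0%.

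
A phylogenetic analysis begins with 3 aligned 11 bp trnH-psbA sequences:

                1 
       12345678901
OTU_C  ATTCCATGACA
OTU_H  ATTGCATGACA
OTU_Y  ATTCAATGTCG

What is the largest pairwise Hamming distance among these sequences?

Pairwise Hamming distances:
  OTU_C vs OTU_H: 1
  OTU_C vs OTU_Y: 3
  OTU_H vs OTU_Y: 4
The largest is 4, between OTU_H and OTU_Y.

4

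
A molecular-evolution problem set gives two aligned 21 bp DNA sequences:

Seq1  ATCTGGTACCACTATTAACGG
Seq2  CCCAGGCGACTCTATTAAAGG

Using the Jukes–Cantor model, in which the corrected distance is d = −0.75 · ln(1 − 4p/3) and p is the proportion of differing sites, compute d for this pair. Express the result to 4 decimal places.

0.5319

Differing sites — 1:A/C; 2:T/C; 4:T/A; 7:T/C; 8:A/G; 9:C/A; 11:A/T; 19:C/A.
p = 8/21 = 0.380952.
d = −0.75 · ln(1 − (4/3)·0.380952) = −0.75 · ln(0.492064) = −0.75 · (-0.709146) = 0.5319.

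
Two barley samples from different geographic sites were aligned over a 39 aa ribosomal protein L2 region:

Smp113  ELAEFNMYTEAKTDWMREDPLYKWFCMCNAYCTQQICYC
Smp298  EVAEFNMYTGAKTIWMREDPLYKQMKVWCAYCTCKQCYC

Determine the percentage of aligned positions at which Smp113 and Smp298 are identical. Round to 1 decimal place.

69.2%

Mismatches occur at site 2 (L↔V), site 10 (E↔G), site 14 (D↔I), site 24 (W↔Q), site 25 (F↔M), site 26 (C↔K), site 27 (M↔V), site 28 (C↔W), site 29 (N↔C), site 34 (Q↔C), site 35 (Q↔K), site 36 (I↔Q).
27 of the 39 sites match, so the percent identity is 27/39 × 100 = 69.2%.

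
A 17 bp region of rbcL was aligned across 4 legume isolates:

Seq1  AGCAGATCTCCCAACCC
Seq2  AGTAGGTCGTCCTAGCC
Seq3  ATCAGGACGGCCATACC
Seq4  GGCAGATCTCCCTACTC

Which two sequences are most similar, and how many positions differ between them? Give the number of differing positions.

3

Pairwise Hamming distances:
  Seq1 vs Seq2: 6
  Seq1 vs Seq3: 7
  Seq1 vs Seq4: 3
  Seq2 vs Seq3: 7
  Seq2 vs Seq4: 7
  Seq3 vs Seq4: 10
The smallest is 3, between Seq1 and Seq4.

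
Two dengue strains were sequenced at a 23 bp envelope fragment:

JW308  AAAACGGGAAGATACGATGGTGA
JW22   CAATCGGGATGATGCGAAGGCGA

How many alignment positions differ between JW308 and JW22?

6

The sequences differ at positions 1 (A/C), 4 (A/T), 10 (A/T), 14 (A/G), 18 (T/A), 21 (T/C).
That gives 6 mismatches out of 23 aligned sites, so the Hamming distance is 6.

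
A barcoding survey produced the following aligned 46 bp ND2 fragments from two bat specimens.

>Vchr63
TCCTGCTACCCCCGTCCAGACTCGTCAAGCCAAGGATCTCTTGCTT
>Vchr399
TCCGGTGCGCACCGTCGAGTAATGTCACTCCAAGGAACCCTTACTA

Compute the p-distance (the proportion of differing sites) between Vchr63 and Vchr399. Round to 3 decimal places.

0.370

The sequences differ at positions 4 (T/G), 6 (C/T), 7 (T/G), 8 (A/C), 9 (C/G), 11 (C/A), 17 (C/G), 20 (A/T), 21 (C/A), 22 (T/A), 23 (C/T), 28 (A/C), 29 (G/T), 37 (T/A), 39 (T/C), 43 (G/A), 46 (T/A).
There are 17 differences over 46 sites, so p = 17/46 = 0.370.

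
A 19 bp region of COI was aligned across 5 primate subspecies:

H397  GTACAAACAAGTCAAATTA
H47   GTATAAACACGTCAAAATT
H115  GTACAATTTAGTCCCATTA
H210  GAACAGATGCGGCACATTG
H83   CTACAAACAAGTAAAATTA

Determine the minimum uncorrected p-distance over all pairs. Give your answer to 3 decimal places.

Pairwise Hamming distances:
  H397 vs H47: 4
  H397 vs H115: 5
  H397 vs H210: 8
  H397 vs H83: 2
  H47 vs H115: 9
  H47 vs H210: 9
  H47 vs H83: 6
  H115 vs H210: 8
  H115 vs H83: 7
  H210 vs H83: 10
The smallest is 2 mismatches, between H397 and H83; p = 2/19 = 0.105.

0.105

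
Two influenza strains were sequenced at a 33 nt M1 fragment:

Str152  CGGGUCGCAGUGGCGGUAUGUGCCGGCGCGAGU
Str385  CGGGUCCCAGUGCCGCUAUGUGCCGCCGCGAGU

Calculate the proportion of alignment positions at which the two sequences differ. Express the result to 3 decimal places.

Differing sites — 7:G/C; 13:G/C; 16:G/C; 26:G/C.
There are 4 differences over 33 sites, so p = 4/33 = 0.121.

0.121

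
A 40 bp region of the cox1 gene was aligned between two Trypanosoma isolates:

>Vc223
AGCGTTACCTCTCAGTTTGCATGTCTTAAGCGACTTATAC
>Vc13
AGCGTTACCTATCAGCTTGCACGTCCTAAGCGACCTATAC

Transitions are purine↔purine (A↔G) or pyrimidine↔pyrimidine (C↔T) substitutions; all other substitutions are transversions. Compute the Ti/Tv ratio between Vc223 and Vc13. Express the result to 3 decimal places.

Differing sites — 11:C/A (Tv); 16:T/C (Ti); 22:T/C (Ti); 26:T/C (Ti); 35:T/C (Ti).
Of the 5 differences, 4 transitions and 1 transversion, so Ti/Tv = 4/1 = 4.000.

4.000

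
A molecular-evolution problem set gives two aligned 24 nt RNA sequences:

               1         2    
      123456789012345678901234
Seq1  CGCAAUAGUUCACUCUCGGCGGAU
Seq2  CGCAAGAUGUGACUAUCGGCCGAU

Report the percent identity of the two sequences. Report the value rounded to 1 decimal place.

Differing sites — 6:U/G; 8:G/U; 9:U/G; 11:C/G; 15:C/A; 21:G/C.
18 of the 24 sites match, so the percent identity is 18/24 × 100 = 75.0%.

75.0%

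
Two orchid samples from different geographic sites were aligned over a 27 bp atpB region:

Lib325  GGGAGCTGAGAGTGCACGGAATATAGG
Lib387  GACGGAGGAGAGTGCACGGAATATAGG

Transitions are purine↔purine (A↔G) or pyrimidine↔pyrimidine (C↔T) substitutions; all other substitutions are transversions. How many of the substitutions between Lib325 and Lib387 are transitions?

2

Mismatches occur at site 2 (G/A, transition), site 3 (G/C, transversion), site 4 (A/G, transition), site 6 (C/A, transversion), site 7 (T/G, transversion).
Of the 5 differences, 2 transitions and 3 transversions, so the answer is 2.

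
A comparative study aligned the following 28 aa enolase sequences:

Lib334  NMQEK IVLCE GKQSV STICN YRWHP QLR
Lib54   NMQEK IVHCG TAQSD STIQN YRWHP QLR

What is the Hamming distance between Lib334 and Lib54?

Mismatches occur at site 8 (L/H), site 10 (E/G), site 11 (G/T), site 12 (K/A), site 15 (V/D), site 19 (C/Q).
That gives 6 mismatches out of 28 aligned sites, so the Hamming distance is 6.

6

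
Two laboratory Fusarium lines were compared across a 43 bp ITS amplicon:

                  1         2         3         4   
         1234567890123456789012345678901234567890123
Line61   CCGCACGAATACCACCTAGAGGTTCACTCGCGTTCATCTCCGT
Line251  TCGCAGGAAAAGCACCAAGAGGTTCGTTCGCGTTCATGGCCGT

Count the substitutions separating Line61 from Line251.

9

The sequences differ at positions 1 (C/T), 6 (C/G), 10 (T/A), 12 (C/G), 17 (T/A), 26 (A/G), 27 (C/T), 38 (C/G), 39 (T/G).
That gives 9 mismatches out of 43 aligned sites, so the Hamming distance is 9.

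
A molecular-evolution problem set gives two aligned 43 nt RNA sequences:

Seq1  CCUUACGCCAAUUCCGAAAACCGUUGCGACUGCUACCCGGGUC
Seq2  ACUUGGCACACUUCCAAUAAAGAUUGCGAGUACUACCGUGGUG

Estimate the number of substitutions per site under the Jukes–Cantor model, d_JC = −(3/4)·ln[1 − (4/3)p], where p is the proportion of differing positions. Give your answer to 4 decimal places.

0.5141

Differing sites — 1:C/A; 5:A/G; 6:C/G; 7:G/C; 8:C/A; 11:A/C; 16:G/A; 18:A/U; 21:C/A; 22:C/G; 23:G/A; 30:C/G; 32:G/A; 38:C/G; 39:G/U; 43:C/G.
p = 16/43 = 0.372093.
d = −0.75 · ln(1 − (4/3)·0.372093) = −0.75 · ln(0.503876) = −0.75 · (-0.685425) = 0.5141.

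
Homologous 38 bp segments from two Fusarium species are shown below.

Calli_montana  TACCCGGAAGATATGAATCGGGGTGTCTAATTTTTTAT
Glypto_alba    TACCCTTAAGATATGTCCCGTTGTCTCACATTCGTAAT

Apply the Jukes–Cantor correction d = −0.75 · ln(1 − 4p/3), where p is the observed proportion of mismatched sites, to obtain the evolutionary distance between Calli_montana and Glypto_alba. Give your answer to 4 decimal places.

0.4568

Mismatches occur at site 6 (G/T), site 7 (G/T), site 16 (A/T), site 17 (A/C), site 18 (T/C), site 21 (G/T), site 22 (G/T), site 25 (G/C), site 28 (T/A), site 29 (A/C), site 33 (T/C), site 34 (T/G), site 36 (T/A).
p = 13/38 = 0.342105.
d = −0.75 · ln(1 − (4/3)·0.342105) = −0.75 · ln(0.543860) = −0.75 · (-0.609063) = 0.4568.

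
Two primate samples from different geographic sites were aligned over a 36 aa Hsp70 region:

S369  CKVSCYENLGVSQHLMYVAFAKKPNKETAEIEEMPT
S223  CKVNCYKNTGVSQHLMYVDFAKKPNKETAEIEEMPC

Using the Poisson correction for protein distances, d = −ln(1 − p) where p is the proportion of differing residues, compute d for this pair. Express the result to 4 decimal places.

0.1495

Differing sites — 4:S/N; 7:E/K; 9:L/T; 19:A/D; 36:T/C.
p = 5/36 = 0.138889.
d = −ln(1 − 0.138889) = −ln(0.861111) = 0.1495.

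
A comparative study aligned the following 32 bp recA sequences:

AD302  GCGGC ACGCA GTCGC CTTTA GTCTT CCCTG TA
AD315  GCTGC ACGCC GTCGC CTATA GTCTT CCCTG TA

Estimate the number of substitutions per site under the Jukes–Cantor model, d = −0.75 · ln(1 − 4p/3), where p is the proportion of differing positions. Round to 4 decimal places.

The sequences differ at positions 3 (G/T), 10 (A/C), 18 (T/A).
p = 3/32 = 0.093750.
d = −0.75 · ln(1 − (4/3)·0.093750) = −0.75 · ln(0.875000) = −0.75 · (-0.133531) = 0.1001.

0.1001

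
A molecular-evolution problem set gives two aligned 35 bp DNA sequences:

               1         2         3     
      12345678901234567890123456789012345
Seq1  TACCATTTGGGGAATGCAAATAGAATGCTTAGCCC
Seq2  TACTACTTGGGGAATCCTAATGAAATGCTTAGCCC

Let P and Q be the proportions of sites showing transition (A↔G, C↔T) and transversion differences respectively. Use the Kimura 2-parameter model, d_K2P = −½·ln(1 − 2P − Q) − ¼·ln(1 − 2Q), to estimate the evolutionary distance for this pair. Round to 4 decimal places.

Differing sites — 4:C/T (Ti); 6:T/C (Ti); 16:G/C (Tv); 18:A/T (Tv); 22:A/G (Ti); 23:G/A (Ti).
Of the 6 differences, 4 transitions and 2 transversions over 35 sites: P = 4/35 = 0.114286, Q = 2/35 = 0.057143.
d = −0.5·ln(0.714285) − 0.25·ln(0.885714) = −0.5·(-0.336473) − 0.25·(-0.121361) = 0.1986.

0.1986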